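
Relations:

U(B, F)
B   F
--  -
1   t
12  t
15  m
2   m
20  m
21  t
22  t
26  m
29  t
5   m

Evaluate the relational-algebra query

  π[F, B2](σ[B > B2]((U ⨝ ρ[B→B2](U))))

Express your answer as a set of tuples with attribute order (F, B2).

ρ[B→B2]: schema becomes (B2, F); tuples unchanged.
U ⋈ ρ[B→B2](U) (natural join on F): {(1, t, 1), (1, t, 12), (1, t, 21), (1, t, 22), (1, t, 29), (12, t, 1), (12, t, 12), (12, t, 21), (12, t, 22), (12, t, 29), (15, m, 15), (15, m, 2), (15, m, 20), (15, m, 26), (15, m, 5), (2, m, 15), (2, m, 2), (2, m, 20), (2, m, 26), (2, m, 5), (20, m, 15), (20, m, 2), (20, m, 20), (20, m, 26), (20, m, 5), (21, t, 1), (21, t, 12), (21, t, 21), (21, t, 22), (21, t, 29), (22, t, 1), (22, t, 12), (22, t, 21), (22, t, 22), (22, t, 29), (26, m, 15), (26, m, 2), (26, m, 20), (26, m, 26), (26, m, 5), (29, t, 1), (29, t, 12), (29, t, 21), (29, t, 22), (29, t, 29), (5, m, 15), (5, m, 2), (5, m, 20), (5, m, 26), (5, m, 5)}
Selection B > B2: {(12, t, 1), (15, m, 2), (15, m, 5), (20, m, 15), (20, m, 2), (20, m, 5), (21, t, 1), (21, t, 12), (22, t, 1), (22, t, 12), (22, t, 21), (26, m, 15), (26, m, 2), (26, m, 20), (26, m, 5), (29, t, 1), (29, t, 12), (29, t, 21), (29, t, 22), (5, m, 2)}
Projecting to F, B2 (12 duplicate(s) eliminated): {(m, 15), (m, 2), (m, 20), (m, 5), (t, 1), (t, 12), (t, 21), (t, 22)}

{(m, 15), (m, 2), (m, 20), (m, 5), (t, 1), (t, 12), (t, 21), (t, 22)}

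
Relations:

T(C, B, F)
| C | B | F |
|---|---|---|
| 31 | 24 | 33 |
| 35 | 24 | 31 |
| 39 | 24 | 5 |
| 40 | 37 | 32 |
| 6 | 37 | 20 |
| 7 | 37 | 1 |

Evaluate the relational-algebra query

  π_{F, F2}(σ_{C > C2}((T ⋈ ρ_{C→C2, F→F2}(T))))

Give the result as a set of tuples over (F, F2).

{(1, 20), (31, 33), (32, 1), (32, 20), (5, 31), (5, 33)}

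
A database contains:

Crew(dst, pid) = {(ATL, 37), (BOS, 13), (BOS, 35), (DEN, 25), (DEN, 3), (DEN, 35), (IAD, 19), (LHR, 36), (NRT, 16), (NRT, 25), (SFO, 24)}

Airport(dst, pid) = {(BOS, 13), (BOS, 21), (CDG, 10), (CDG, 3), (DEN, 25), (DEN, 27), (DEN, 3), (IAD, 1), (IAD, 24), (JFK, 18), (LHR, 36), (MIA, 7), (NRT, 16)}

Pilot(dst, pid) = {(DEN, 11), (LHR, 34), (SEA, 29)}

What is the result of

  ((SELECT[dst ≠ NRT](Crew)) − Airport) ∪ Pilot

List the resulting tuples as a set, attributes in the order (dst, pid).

{(ATL, 37), (BOS, 35), (DEN, 11), (DEN, 35), (IAD, 19), (LHR, 34), (SEA, 29), (SFO, 24)}

σ[dst ≠ NRT]: keep tuples satisfying dst ≠ NRT → {(ATL, 37), (BOS, 13), (BOS, 35), (DEN, 25), (DEN, 3), (DEN, 35), (IAD, 19), (LHR, 36), (SFO, 24)}
Taking the difference: {(ATL, 37), (BOS, 35), (DEN, 35), (IAD, 19), (SFO, 24)}
Taking the union: {(ATL, 37), (BOS, 35), (DEN, 11), (DEN, 35), (IAD, 19), (LHR, 34), (SEA, 29), (SFO, 24)}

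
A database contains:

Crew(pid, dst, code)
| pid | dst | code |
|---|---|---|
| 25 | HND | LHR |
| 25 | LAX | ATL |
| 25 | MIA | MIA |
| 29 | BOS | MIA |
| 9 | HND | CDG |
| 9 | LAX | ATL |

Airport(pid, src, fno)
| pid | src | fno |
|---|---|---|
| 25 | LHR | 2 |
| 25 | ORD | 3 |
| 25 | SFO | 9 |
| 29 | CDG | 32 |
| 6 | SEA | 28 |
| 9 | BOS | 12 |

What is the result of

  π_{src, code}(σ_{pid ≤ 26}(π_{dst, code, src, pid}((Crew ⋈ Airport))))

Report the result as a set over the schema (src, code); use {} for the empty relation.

{(BOS, ATL), (BOS, CDG), (LHR, ATL), (LHR, LHR), (LHR, MIA), (ORD, ATL), (ORD, LHR), (ORD, MIA), (SFO, ATL), (SFO, LHR), (SFO, MIA)}

Natural join on pid: {(25, HND, LHR, LHR, 2), (25, HND, LHR, ORD, 3), (25, HND, LHR, SFO, 9), (25, LAX, ATL, LHR, 2), (25, LAX, ATL, ORD, 3), (25, LAX, ATL, SFO, 9), (25, MIA, MIA, LHR, 2), (25, MIA, MIA, ORD, 3), (25, MIA, MIA, SFO, 9), (29, BOS, MIA, CDG, 32), (9, HND, CDG, BOS, 12), (9, LAX, ATL, BOS, 12)}
π[dst, code, src, pid]: project onto (dst, code, src, pid) → {(BOS, MIA, CDG, 29), (HND, CDG, BOS, 9), (HND, LHR, LHR, 25), (HND, LHR, ORD, 25), (HND, LHR, SFO, 25), (LAX, ATL, BOS, 9), (LAX, ATL, LHR, 25), (LAX, ATL, ORD, 25), (LAX, ATL, SFO, 25), (MIA, MIA, LHR, 25), (MIA, MIA, ORD, 25), (MIA, MIA, SFO, 25)}
Filtering on pid ≤ 26 leaves {(HND, CDG, BOS, 9), (HND, LHR, LHR, 25), (HND, LHR, ORD, 25), (HND, LHR, SFO, 25), (LAX, ATL, BOS, 9), (LAX, ATL, LHR, 25), (LAX, ATL, ORD, 25), (LAX, ATL, SFO, 25), (MIA, MIA, LHR, 25), (MIA, MIA, ORD, 25), (MIA, MIA, SFO, 25)}.
π[src, code]: project onto (src, code) → {(BOS, ATL), (BOS, CDG), (LHR, ATL), (LHR, LHR), (LHR, MIA), (ORD, ATL), (ORD, LHR), (ORD, MIA), (SFO, ATL), (SFO, LHR), (SFO, MIA)}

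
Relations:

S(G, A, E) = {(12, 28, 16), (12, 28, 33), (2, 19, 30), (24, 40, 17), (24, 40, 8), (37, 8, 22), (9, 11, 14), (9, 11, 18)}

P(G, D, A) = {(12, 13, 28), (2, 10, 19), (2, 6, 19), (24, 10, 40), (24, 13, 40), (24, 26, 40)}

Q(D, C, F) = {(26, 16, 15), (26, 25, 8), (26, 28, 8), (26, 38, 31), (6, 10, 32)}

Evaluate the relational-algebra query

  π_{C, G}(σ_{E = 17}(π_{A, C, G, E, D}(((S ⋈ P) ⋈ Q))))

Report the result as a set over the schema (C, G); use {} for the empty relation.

Natural join on G, A: {(12, 28, 16, 13), (12, 28, 33, 13), (2, 19, 30, 10), (2, 19, 30, 6), (24, 40, 17, 10), (24, 40, 17, 13), (24, 40, 17, 26), (24, 40, 8, 10), (24, 40, 8, 13), (24, 40, 8, 26)}
Natural join on D: {(2, 19, 30, 6, 10, 32), (24, 40, 17, 26, 16, 15), (24, 40, 17, 26, 25, 8), (24, 40, 17, 26, 28, 8), (24, 40, 17, 26, 38, 31), (24, 40, 8, 26, 16, 15), (24, 40, 8, 26, 25, 8), (24, 40, 8, 26, 28, 8), (24, 40, 8, 26, 38, 31)}
π[A, C, G, E, D]: project onto (A, C, G, E, D) → {(19, 10, 2, 30, 6), (40, 16, 24, 17, 26), (40, 16, 24, 8, 26), (40, 25, 24, 17, 26), (40, 25, 24, 8, 26), (40, 28, 24, 17, 26), (40, 28, 24, 8, 26), (40, 38, 24, 17, 26), (40, 38, 24, 8, 26)}
Apply σ_{E = 17}; surviving tuples: {(40, 16, 24, 17, 26), (40, 25, 24, 17, 26), (40, 28, 24, 17, 26), (40, 38, 24, 17, 26)}
π[C, G]: project onto (C, G) → {(16, 24), (25, 24), (28, 24), (38, 24)}

{(16, 24), (25, 24), (28, 24), (38, 24)}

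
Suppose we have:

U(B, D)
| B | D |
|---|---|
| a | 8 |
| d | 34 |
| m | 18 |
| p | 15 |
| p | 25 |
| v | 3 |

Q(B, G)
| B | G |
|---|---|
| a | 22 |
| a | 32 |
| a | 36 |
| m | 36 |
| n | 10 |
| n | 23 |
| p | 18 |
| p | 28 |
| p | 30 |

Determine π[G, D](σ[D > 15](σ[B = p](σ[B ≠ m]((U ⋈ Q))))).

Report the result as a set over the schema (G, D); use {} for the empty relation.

{(18, 25), (28, 25), (30, 25)}

Joining U and Q on B yields {(a, 8, 22), (a, 8, 32), (a, 8, 36), (m, 18, 36), (p, 15, 18), (p, 15, 28), (p, 15, 30), (p, 25, 18), (p, 25, 28), (p, 25, 30)}.
Selection B ≠ m: {(a, 8, 22), (a, 8, 32), (a, 8, 36), (p, 15, 18), (p, 15, 28), (p, 15, 30), (p, 25, 18), (p, 25, 28), (p, 25, 30)}
Selection B = p: {(p, 15, 18), (p, 15, 28), (p, 15, 30), (p, 25, 18), (p, 25, 28), (p, 25, 30)}
Selection D > 15: {(p, 25, 18), (p, 25, 28), (p, 25, 30)}
π_{G, D} gives {(18, 25), (28, 25), (30, 25)}.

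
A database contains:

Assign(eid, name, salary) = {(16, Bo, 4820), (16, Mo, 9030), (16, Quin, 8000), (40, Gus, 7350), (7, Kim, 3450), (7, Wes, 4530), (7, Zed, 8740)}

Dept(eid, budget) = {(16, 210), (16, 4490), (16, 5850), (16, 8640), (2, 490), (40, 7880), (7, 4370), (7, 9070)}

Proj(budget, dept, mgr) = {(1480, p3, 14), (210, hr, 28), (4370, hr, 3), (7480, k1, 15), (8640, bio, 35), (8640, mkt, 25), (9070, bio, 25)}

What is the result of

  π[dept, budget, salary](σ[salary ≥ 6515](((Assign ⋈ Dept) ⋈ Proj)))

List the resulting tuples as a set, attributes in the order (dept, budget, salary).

Joining Assign and Dept on eid yields {(16, Bo, 4820, 210), (16, Bo, 4820, 4490), (16, Bo, 4820, 5850), (16, Bo, 4820, 8640), (16, Mo, 9030, 210), (16, Mo, 9030, 4490), (16, Mo, 9030, 5850), (16, Mo, 9030, 8640), (16, Quin, 8000, 210), (16, Quin, 8000, 4490), (16, Quin, 8000, 5850), (16, Quin, 8000, 8640), (40, Gus, 7350, 7880), (7, Kim, 3450, 4370), (7, Kim, 3450, 9070), (7, Wes, 4530, 4370), (7, Wes, 4530, 9070), (7, Zed, 8740, 4370), (7, Zed, 8740, 9070)}.
Joining (Assign ⋈ Dept) and Proj on budget yields {(16, Bo, 4820, 210, hr, 28), (16, Bo, 4820, 8640, bio, 35), (16, Bo, 4820, 8640, mkt, 25), (16, Mo, 9030, 210, hr, 28), (16, Mo, 9030, 8640, bio, 35), (16, Mo, 9030, 8640, mkt, 25), (16, Quin, 8000, 210, hr, 28), (16, Quin, 8000, 8640, bio, 35), (16, Quin, 8000, 8640, mkt, 25), (7, Kim, 3450, 4370, hr, 3), (7, Kim, 3450, 9070, bio, 25), (7, Wes, 4530, 4370, hr, 3), (7, Wes, 4530, 9070, bio, 25), (7, Zed, 8740, 4370, hr, 3), (7, Zed, 8740, 9070, bio, 25)}.
σ[salary ≥ 6515]: keep tuples satisfying salary ≥ 6515 → {(16, Mo, 9030, 210, hr, 28), (16, Mo, 9030, 8640, bio, 35), (16, Mo, 9030, 8640, mkt, 25), (16, Quin, 8000, 210, hr, 28), (16, Quin, 8000, 8640, bio, 35), (16, Quin, 8000, 8640, mkt, 25), (7, Zed, 8740, 4370, hr, 3), (7, Zed, 8740, 9070, bio, 25)}
π_{dept, budget, salary} gives {(bio, 8640, 8000), (bio, 8640, 9030), (bio, 9070, 8740), (hr, 210, 8000), (hr, 210, 9030), (hr, 4370, 8740), (mkt, 8640, 8000), (mkt, 8640, 9030)}.

{(bio, 8640, 8000), (bio, 8640, 9030), (bio, 9070, 8740), (hr, 210, 8000), (hr, 210, 9030), (hr, 4370, 8740), (mkt, 8640, 8000), (mkt, 8640, 9030)}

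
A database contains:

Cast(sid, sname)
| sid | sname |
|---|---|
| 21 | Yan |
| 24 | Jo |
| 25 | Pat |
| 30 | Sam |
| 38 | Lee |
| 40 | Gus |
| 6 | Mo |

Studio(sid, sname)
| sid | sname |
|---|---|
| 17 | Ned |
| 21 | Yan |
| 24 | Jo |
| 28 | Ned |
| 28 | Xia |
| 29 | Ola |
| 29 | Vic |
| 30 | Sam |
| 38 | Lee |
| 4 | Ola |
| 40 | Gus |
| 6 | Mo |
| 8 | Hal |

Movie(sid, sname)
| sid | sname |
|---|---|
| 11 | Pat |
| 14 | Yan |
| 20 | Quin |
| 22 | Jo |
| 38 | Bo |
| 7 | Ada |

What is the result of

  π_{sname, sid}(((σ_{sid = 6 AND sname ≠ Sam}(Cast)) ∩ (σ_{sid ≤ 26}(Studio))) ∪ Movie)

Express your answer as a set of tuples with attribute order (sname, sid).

{(Ada, 7), (Bo, 38), (Jo, 22), (Mo, 6), (Pat, 11), (Quin, 20), (Yan, 14)}

Apply σ_{sid = 6 AND sname ≠ Sam}; surviving tuples: {(6, Mo)}
Apply σ_{sid ≤ 26}; surviving tuples: {(17, Ned), (21, Yan), (24, Jo), (4, Ola), (6, Mo), (8, Hal)}
Taking the intersection: {(6, Mo)}
Taking the union: {(11, Pat), (14, Yan), (20, Quin), (22, Jo), (38, Bo), (6, Mo), (7, Ada)}
π_{sname, sid} gives {(Ada, 7), (Bo, 38), (Jo, 22), (Mo, 6), (Pat, 11), (Quin, 20), (Yan, 14)}.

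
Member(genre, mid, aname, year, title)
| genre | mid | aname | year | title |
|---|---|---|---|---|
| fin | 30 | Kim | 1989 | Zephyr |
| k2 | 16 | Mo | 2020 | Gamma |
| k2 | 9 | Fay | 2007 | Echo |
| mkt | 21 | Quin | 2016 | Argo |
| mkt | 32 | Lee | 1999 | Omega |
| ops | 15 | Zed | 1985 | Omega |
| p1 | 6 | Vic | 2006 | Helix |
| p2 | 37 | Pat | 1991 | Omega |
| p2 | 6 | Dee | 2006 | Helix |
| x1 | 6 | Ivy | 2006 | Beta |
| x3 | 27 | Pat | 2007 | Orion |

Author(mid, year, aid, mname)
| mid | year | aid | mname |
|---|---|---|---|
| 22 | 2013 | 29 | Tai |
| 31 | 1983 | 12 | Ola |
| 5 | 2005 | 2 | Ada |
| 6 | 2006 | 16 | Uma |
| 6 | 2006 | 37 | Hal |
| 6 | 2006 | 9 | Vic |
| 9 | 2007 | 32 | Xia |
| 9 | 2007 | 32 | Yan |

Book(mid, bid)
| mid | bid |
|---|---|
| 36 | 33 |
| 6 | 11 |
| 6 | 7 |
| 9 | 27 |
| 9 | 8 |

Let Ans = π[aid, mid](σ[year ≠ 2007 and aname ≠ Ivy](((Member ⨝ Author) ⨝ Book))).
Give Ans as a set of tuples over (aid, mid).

Joining Member and Author on mid, year yields {(k2, 9, Fay, 2007, Echo, 32, Xia), (k2, 9, Fay, 2007, Echo, 32, Yan), (p1, 6, Vic, 2006, Helix, 16, Uma), (p1, 6, Vic, 2006, Helix, 37, Hal), (p1, 6, Vic, 2006, Helix, 9, Vic), (p2, 6, Dee, 2006, Helix, 16, Uma), (p2, 6, Dee, 2006, Helix, 37, Hal), (p2, 6, Dee, 2006, Helix, 9, Vic), (x1, 6, Ivy, 2006, Beta, 16, Uma), (x1, 6, Ivy, 2006, Beta, 37, Hal), (x1, 6, Ivy, 2006, Beta, 9, Vic)}.
Joining (Member ⨝ Author) and Book on mid yields {(k2, 9, Fay, 2007, Echo, 32, Xia, 27), (k2, 9, Fay, 2007, Echo, 32, Xia, 8), (k2, 9, Fay, 2007, Echo, 32, Yan, 27), (k2, 9, Fay, 2007, Echo, 32, Yan, 8), (p1, 6, Vic, 2006, Helix, 16, Uma, 11), (p1, 6, Vic, 2006, Helix, 16, Uma, 7), (p1, 6, Vic, 2006, Helix, 37, Hal, 11), (p1, 6, Vic, 2006, Helix, 37, Hal, 7), (p1, 6, Vic, 2006, Helix, 9, Vic, 11), (p1, 6, Vic, 2006, Helix, 9, Vic, 7), (p2, 6, Dee, 2006, Helix, 16, Uma, 11), (p2, 6, Dee, 2006, Helix, 16, Uma, 7), (p2, 6, Dee, 2006, Helix, 37, Hal, 11), (p2, 6, Dee, 2006, Helix, 37, Hal, 7), (p2, 6, Dee, 2006, Helix, 9, Vic, 11), (p2, 6, Dee, 2006, Helix, 9, Vic, 7), (x1, 6, Ivy, 2006, Beta, 16, Uma, 11), (x1, 6, Ivy, 2006, Beta, 16, Uma, 7), (x1, 6, Ivy, 2006, Beta, 37, Hal, 11), (x1, 6, Ivy, 2006, Beta, 37, Hal, 7), (x1, 6, Ivy, 2006, Beta, 9, Vic, 11), (x1, 6, Ivy, 2006, Beta, 9, Vic, 7)}.
Selection year ≠ 2007 and aname ≠ Ivy: {(p1, 6, Vic, 2006, Helix, 16, Uma, 11), (p1, 6, Vic, 2006, Helix, 16, Uma, 7), (p1, 6, Vic, 2006, Helix, 37, Hal, 11), (p1, 6, Vic, 2006, Helix, 37, Hal, 7), (p1, 6, Vic, 2006, Helix, 9, Vic, 11), (p1, 6, Vic, 2006, Helix, 9, Vic, 7), (p2, 6, Dee, 2006, Helix, 16, Uma, 11), (p2, 6, Dee, 2006, Helix, 16, Uma, 7), (p2, 6, Dee, 2006, Helix, 37, Hal, 11), (p2, 6, Dee, 2006, Helix, 37, Hal, 7), (p2, 6, Dee, 2006, Helix, 9, Vic, 11), (p2, 6, Dee, 2006, Helix, 9, Vic, 7)}
π[aid, mid]: project onto (aid, mid) (9 duplicate(s) eliminated) → {(16, 6), (37, 6), (9, 6)}

{(16, 6), (37, 6), (9, 6)}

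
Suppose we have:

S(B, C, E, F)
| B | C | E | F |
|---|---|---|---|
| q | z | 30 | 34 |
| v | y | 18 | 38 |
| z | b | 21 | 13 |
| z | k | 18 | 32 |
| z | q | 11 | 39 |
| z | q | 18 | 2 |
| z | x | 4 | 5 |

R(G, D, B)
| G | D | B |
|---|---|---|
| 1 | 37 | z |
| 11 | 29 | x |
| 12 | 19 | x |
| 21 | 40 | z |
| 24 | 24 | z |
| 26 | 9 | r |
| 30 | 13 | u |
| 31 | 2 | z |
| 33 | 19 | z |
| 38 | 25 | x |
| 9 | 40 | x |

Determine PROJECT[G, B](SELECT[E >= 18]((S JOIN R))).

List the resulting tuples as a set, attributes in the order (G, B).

Natural join on B: {(z, b, 21, 13, 1, 37), (z, b, 21, 13, 21, 40), (z, b, 21, 13, 24, 24), (z, b, 21, 13, 31, 2), (z, b, 21, 13, 33, 19), (z, k, 18, 32, 1, 37), (z, k, 18, 32, 21, 40), (z, k, 18, 32, 24, 24), (z, k, 18, 32, 31, 2), (z, k, 18, 32, 33, 19), (z, q, 11, 39, 1, 37), (z, q, 11, 39, 21, 40), (z, q, 11, 39, 24, 24), (z, q, 11, 39, 31, 2), (z, q, 11, 39, 33, 19), (z, q, 18, 2, 1, 37), (z, q, 18, 2, 21, 40), (z, q, 18, 2, 24, 24), (z, q, 18, 2, 31, 2), (z, q, 18, 2, 33, 19), (z, x, 4, 5, 1, 37), (z, x, 4, 5, 21, 40), (z, x, 4, 5, 24, 24), (z, x, 4, 5, 31, 2), (z, x, 4, 5, 33, 19)}
Filtering on E >= 18 leaves {(z, b, 21, 13, 1, 37), (z, b, 21, 13, 21, 40), (z, b, 21, 13, 24, 24), (z, b, 21, 13, 31, 2), (z, b, 21, 13, 33, 19), (z, k, 18, 32, 1, 37), (z, k, 18, 32, 21, 40), (z, k, 18, 32, 24, 24), (z, k, 18, 32, 31, 2), (z, k, 18, 32, 33, 19), (z, q, 18, 2, 1, 37), (z, q, 18, 2, 21, 40), (z, q, 18, 2, 24, 24), (z, q, 18, 2, 31, 2), (z, q, 18, 2, 33, 19)}.
π[G, B]: project onto (G, B) (10 duplicate(s) eliminated) → {(1, z), (21, z), (24, z), (31, z), (33, z)}

{(1, z), (21, z), (24, z), (31, z), (33, z)}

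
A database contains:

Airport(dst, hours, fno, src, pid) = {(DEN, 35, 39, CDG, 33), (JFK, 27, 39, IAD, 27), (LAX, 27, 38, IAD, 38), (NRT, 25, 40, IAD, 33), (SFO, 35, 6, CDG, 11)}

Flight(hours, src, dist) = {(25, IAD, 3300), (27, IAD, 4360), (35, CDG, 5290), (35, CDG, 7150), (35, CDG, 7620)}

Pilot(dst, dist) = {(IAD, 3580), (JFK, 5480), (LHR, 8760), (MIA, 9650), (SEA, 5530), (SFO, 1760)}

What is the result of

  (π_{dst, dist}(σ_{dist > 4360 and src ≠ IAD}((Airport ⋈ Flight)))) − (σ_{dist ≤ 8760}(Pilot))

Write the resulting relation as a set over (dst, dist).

{(DEN, 5290), (DEN, 7150), (DEN, 7620), (SFO, 5290), (SFO, 7150), (SFO, 7620)}

Airport ⋈ Flight (natural join on hours, src): {(DEN, 35, 39, CDG, 33, 5290), (DEN, 35, 39, CDG, 33, 7150), (DEN, 35, 39, CDG, 33, 7620), (JFK, 27, 39, IAD, 27, 4360), (LAX, 27, 38, IAD, 38, 4360), (NRT, 25, 40, IAD, 33, 3300), (SFO, 35, 6, CDG, 11, 5290), (SFO, 35, 6, CDG, 11, 7150), (SFO, 35, 6, CDG, 11, 7620)}
Filtering on dist > 4360 and src ≠ IAD leaves {(DEN, 35, 39, CDG, 33, 5290), (DEN, 35, 39, CDG, 33, 7150), (DEN, 35, 39, CDG, 33, 7620), (SFO, 35, 6, CDG, 11, 5290), (SFO, 35, 6, CDG, 11, 7150), (SFO, 35, 6, CDG, 11, 7620)}.
π_{dst, dist} gives {(DEN, 5290), (DEN, 7150), (DEN, 7620), (SFO, 5290), (SFO, 7150), (SFO, 7620)}.
Filtering on dist ≤ 8760 leaves {(IAD, 3580), (JFK, 5480), (LHR, 8760), (SEA, 5530), (SFO, 1760)}.
Difference: {(DEN, 5290), (DEN, 7150), (DEN, 7620), (SFO, 5290), (SFO, 7150), (SFO, 7620)} with {(IAD, 3580), (JFK, 5480), (LHR, 8760), (SEA, 5530), (SFO, 1760)} → {(DEN, 5290), (DEN, 7150), (DEN, 7620), (SFO, 5290), (SFO, 7150), (SFO, 7620)}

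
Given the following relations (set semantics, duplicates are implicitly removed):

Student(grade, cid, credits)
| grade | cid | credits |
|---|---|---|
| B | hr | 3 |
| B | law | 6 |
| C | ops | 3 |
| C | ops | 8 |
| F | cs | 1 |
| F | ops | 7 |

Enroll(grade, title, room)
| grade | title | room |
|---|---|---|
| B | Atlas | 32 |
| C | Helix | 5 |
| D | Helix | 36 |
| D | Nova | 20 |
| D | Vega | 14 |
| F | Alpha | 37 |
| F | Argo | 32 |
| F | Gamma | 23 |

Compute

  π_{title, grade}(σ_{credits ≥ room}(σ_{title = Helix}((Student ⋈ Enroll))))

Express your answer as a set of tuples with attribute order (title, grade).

Joining Student and Enroll on grade yields {(B, hr, 3, Atlas, 32), (B, law, 6, Atlas, 32), (C, ops, 3, Helix, 5), (C, ops, 8, Helix, 5), (F, cs, 1, Alpha, 37), (F, cs, 1, Argo, 32), (F, cs, 1, Gamma, 23), (F, ops, 7, Alpha, 37), (F, ops, 7, Argo, 32), (F, ops, 7, Gamma, 23)}.
σ[title = Helix]: keep tuples satisfying title = Helix → {(C, ops, 3, Helix, 5), (C, ops, 8, Helix, 5)}
σ[credits ≥ room]: keep tuples satisfying credits ≥ room → {(C, ops, 8, Helix, 5)}
Keep only column(s) title, grade: {(Helix, C)}

{(Helix, C)}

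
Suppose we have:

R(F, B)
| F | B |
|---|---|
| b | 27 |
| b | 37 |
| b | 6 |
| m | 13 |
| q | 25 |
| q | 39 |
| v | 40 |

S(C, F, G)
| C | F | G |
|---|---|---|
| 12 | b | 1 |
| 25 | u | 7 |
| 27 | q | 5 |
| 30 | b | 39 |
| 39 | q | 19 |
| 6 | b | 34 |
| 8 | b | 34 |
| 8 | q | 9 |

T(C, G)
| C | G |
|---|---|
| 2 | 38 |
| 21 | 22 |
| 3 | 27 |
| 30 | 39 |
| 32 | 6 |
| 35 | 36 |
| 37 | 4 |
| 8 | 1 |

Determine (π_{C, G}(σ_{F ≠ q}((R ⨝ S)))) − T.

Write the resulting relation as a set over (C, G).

{(12, 1), (6, 34), (8, 34)}

Joining R and S on F yields {(b, 27, 12, 1), (b, 27, 30, 39), (b, 27, 6, 34), (b, 27, 8, 34), (b, 37, 12, 1), (b, 37, 30, 39), (b, 37, 6, 34), (b, 37, 8, 34), (b, 6, 12, 1), (b, 6, 30, 39), (b, 6, 6, 34), (b, 6, 8, 34), (q, 25, 27, 5), (q, 25, 39, 19), (q, 25, 8, 9), (q, 39, 27, 5), (q, 39, 39, 19), (q, 39, 8, 9)}.
σ[F ≠ q]: keep tuples satisfying F ≠ q → {(b, 27, 12, 1), (b, 27, 30, 39), (b, 27, 6, 34), (b, 27, 8, 34), (b, 37, 12, 1), (b, 37, 30, 39), (b, 37, 6, 34), (b, 37, 8, 34), (b, 6, 12, 1), (b, 6, 30, 39), (b, 6, 6, 34), (b, 6, 8, 34)}
Keep only column(s) C, G (8 duplicate(s) eliminated): {(12, 1), (30, 39), (6, 34), (8, 34)}
Set difference of the two operands is {(12, 1), (6, 34), (8, 34)}.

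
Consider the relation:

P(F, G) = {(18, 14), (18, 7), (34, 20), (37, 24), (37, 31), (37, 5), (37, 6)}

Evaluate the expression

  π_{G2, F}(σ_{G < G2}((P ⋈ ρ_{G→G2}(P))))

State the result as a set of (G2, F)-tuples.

{(14, 18), (24, 37), (31, 37), (6, 37)}

ρ[G→G2]: schema becomes (F, G2); tuples unchanged.
Natural join on F: {(18, 14, 14), (18, 14, 7), (18, 7, 14), (18, 7, 7), (34, 20, 20), (37, 24, 24), (37, 24, 31), (37, 24, 5), (37, 24, 6), (37, 31, 24), (37, 31, 31), (37, 31, 5), (37, 31, 6), (37, 5, 24), (37, 5, 31), (37, 5, 5), (37, 5, 6), (37, 6, 24), (37, 6, 31), (37, 6, 5), (37, 6, 6)}
Filtering on G < G2 leaves {(18, 7, 14), (37, 24, 31), (37, 5, 24), (37, 5, 31), (37, 5, 6), (37, 6, 24), (37, 6, 31)}.
Projecting to G2, F (3 duplicate(s) eliminated): {(14, 18), (24, 37), (31, 37), (6, 37)}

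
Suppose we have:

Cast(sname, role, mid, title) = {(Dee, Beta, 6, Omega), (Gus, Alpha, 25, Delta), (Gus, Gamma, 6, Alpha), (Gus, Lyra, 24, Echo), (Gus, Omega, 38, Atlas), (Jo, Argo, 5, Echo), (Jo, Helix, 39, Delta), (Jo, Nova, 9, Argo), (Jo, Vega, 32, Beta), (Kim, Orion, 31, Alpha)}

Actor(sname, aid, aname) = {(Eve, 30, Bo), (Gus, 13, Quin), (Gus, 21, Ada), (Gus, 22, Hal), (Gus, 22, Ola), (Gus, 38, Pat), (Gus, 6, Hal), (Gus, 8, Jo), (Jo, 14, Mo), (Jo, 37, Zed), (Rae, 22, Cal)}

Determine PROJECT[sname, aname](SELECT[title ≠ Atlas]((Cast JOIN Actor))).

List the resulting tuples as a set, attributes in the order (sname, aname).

{(Gus, Ada), (Gus, Hal), (Gus, Jo), (Gus, Ola), (Gus, Pat), (Gus, Quin), (Jo, Mo), (Jo, Zed)}

Cast ⋈ Actor (natural join on sname): {(Gus, Alpha, 25, Delta, 13, Quin), (Gus, Alpha, 25, Delta, 21, Ada), (Gus, Alpha, 25, Delta, 22, Hal), (Gus, Alpha, 25, Delta, 22, Ola), (Gus, Alpha, 25, Delta, 38, Pat), (Gus, Alpha, 25, Delta, 6, Hal), (Gus, Alpha, 25, Delta, 8, Jo), (Gus, Gamma, 6, Alpha, 13, Quin), (Gus, Gamma, 6, Alpha, 21, Ada), (Gus, Gamma, 6, Alpha, 22, Hal), (Gus, Gamma, 6, Alpha, 22, Ola), (Gus, Gamma, 6, Alpha, 38, Pat), (Gus, Gamma, 6, Alpha, 6, Hal), (Gus, Gamma, 6, Alpha, 8, Jo), (Gus, Lyra, 24, Echo, 13, Quin), (Gus, Lyra, 24, Echo, 21, Ada), (Gus, Lyra, 24, Echo, 22, Hal), (Gus, Lyra, 24, Echo, 22, Ola), (Gus, Lyra, 24, Echo, 38, Pat), (Gus, Lyra, 24, Echo, 6, Hal), (Gus, Lyra, 24, Echo, 8, Jo), (Gus, Omega, 38, Atlas, 13, Quin), (Gus, Omega, 38, Atlas, 21, Ada), (Gus, Omega, 38, Atlas, 22, Hal), (Gus, Omega, 38, Atlas, 22, Ola), (Gus, Omega, 38, Atlas, 38, Pat), (Gus, Omega, 38, Atlas, 6, Hal), (Gus, Omega, 38, Atlas, 8, Jo), (Jo, Argo, 5, Echo, 14, Mo), (Jo, Argo, 5, Echo, 37, Zed), (Jo, Helix, 39, Delta, 14, Mo), (Jo, Helix, 39, Delta, 37, Zed), (Jo, Nova, 9, Argo, 14, Mo), (Jo, Nova, 9, Argo, 37, Zed), (Jo, Vega, 32, Beta, 14, Mo), (Jo, Vega, 32, Beta, 37, Zed)}
Filtering on title ≠ Atlas leaves {(Gus, Alpha, 25, Delta, 13, Quin), (Gus, Alpha, 25, Delta, 21, Ada), (Gus, Alpha, 25, Delta, 22, Hal), (Gus, Alpha, 25, Delta, 22, Ola), (Gus, Alpha, 25, Delta, 38, Pat), (Gus, Alpha, 25, Delta, 6, Hal), (Gus, Alpha, 25, Delta, 8, Jo), (Gus, Gamma, 6, Alpha, 13, Quin), (Gus, Gamma, 6, Alpha, 21, Ada), (Gus, Gamma, 6, Alpha, 22, Hal), (Gus, Gamma, 6, Alpha, 22, Ola), (Gus, Gamma, 6, Alpha, 38, Pat), (Gus, Gamma, 6, Alpha, 6, Hal), (Gus, Gamma, 6, Alpha, 8, Jo), (Gus, Lyra, 24, Echo, 13, Quin), (Gus, Lyra, 24, Echo, 21, Ada), (Gus, Lyra, 24, Echo, 22, Hal), (Gus, Lyra, 24, Echo, 22, Ola), (Gus, Lyra, 24, Echo, 38, Pat), (Gus, Lyra, 24, Echo, 6, Hal), (Gus, Lyra, 24, Echo, 8, Jo), (Jo, Argo, 5, Echo, 14, Mo), (Jo, Argo, 5, Echo, 37, Zed), (Jo, Helix, 39, Delta, 14, Mo), (Jo, Helix, 39, Delta, 37, Zed), (Jo, Nova, 9, Argo, 14, Mo), (Jo, Nova, 9, Argo, 37, Zed), (Jo, Vega, 32, Beta, 14, Mo), (Jo, Vega, 32, Beta, 37, Zed)}.
Projecting to sname, aname (21 duplicate(s) eliminated): {(Gus, Ada), (Gus, Hal), (Gus, Jo), (Gus, Ola), (Gus, Pat), (Gus, Quin), (Jo, Mo), (Jo, Zed)}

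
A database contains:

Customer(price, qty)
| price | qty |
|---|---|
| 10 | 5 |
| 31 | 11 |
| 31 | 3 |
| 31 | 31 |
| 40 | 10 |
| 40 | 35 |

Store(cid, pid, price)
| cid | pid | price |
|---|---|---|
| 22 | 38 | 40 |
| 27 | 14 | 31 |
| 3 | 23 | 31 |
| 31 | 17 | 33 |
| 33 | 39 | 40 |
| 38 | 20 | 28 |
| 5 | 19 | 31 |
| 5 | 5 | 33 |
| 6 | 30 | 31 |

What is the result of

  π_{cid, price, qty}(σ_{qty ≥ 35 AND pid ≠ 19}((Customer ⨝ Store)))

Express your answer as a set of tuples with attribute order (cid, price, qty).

Joining Customer and Store on price yields {(31, 11, 27, 14), (31, 11, 3, 23), (31, 11, 5, 19), (31, 11, 6, 30), (31, 3, 27, 14), (31, 3, 3, 23), (31, 3, 5, 19), (31, 3, 6, 30), (31, 31, 27, 14), (31, 31, 3, 23), (31, 31, 5, 19), (31, 31, 6, 30), (40, 10, 22, 38), (40, 10, 33, 39), (40, 35, 22, 38), (40, 35, 33, 39)}.
Apply σ_{qty ≥ 35 AND pid ≠ 19}; surviving tuples: {(40, 35, 22, 38), (40, 35, 33, 39)}
π_{cid, price, qty} gives {(22, 40, 35), (33, 40, 35)}.

{(22, 40, 35), (33, 40, 35)}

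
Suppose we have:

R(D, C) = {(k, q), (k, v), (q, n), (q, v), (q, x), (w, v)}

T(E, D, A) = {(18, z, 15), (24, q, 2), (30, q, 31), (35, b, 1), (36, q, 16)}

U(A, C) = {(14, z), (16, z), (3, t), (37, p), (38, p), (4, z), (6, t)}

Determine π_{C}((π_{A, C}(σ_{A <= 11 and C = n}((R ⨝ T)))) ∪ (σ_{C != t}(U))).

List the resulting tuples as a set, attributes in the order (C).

Natural join on D: {(q, n, 24, 2), (q, n, 30, 31), (q, n, 36, 16), (q, v, 24, 2), (q, v, 30, 31), (q, v, 36, 16), (q, x, 24, 2), (q, x, 30, 31), (q, x, 36, 16)}
σ[A <= 11 and C = n]: keep tuples satisfying A <= 11 and C = n → {(q, n, 24, 2)}
Projecting to A, C: {(2, n)}
σ[C != t]: keep tuples satisfying C != t → {(14, z), (16, z), (37, p), (38, p), (4, z)}
Taking the union: {(14, z), (16, z), (2, n), (37, p), (38, p), (4, z)}
Projecting to C (3 duplicate(s) eliminated): {n, p, z}

{n, p, z}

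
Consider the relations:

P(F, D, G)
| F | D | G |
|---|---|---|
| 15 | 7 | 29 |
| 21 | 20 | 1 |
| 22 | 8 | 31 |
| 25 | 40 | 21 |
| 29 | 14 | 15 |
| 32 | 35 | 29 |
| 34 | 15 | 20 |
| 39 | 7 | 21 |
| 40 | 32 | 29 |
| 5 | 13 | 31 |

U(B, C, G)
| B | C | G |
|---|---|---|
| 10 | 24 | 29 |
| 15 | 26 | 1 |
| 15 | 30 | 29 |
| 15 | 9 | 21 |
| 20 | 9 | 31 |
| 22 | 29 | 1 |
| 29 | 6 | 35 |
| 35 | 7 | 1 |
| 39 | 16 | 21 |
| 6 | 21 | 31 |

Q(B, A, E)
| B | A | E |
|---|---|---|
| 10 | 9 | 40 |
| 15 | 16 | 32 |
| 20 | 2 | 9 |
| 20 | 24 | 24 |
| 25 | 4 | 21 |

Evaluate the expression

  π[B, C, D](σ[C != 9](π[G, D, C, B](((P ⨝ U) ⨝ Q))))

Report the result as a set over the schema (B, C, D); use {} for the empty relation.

{(10, 24, 32), (10, 24, 35), (10, 24, 7), (15, 26, 20), (15, 30, 32), (15, 30, 35), (15, 30, 7)}

P ⋈ U (natural join on G): {(15, 7, 29, 10, 24), (15, 7, 29, 15, 30), (21, 20, 1, 15, 26), (21, 20, 1, 22, 29), (21, 20, 1, 35, 7), (22, 8, 31, 20, 9), (22, 8, 31, 6, 21), (25, 40, 21, 15, 9), (25, 40, 21, 39, 16), (32, 35, 29, 10, 24), (32, 35, 29, 15, 30), (39, 7, 21, 15, 9), (39, 7, 21, 39, 16), (40, 32, 29, 10, 24), (40, 32, 29, 15, 30), (5, 13, 31, 20, 9), (5, 13, 31, 6, 21)}
(P ⨝ U) ⋈ Q (natural join on B): {(15, 7, 29, 10, 24, 9, 40), (15, 7, 29, 15, 30, 16, 32), (21, 20, 1, 15, 26, 16, 32), (22, 8, 31, 20, 9, 2, 9), (22, 8, 31, 20, 9, 24, 24), (25, 40, 21, 15, 9, 16, 32), (32, 35, 29, 10, 24, 9, 40), (32, 35, 29, 15, 30, 16, 32), (39, 7, 21, 15, 9, 16, 32), (40, 32, 29, 10, 24, 9, 40), (40, 32, 29, 15, 30, 16, 32), (5, 13, 31, 20, 9, 2, 9), (5, 13, 31, 20, 9, 24, 24)}
Projecting to G, D, C, B (2 duplicate(s) eliminated): {(1, 20, 26, 15), (21, 40, 9, 15), (21, 7, 9, 15), (29, 32, 24, 10), (29, 32, 30, 15), (29, 35, 24, 10), (29, 35, 30, 15), (29, 7, 24, 10), (29, 7, 30, 15), (31, 13, 9, 20), (31, 8, 9, 20)}
Selection C != 9: {(1, 20, 26, 15), (29, 32, 24, 10), (29, 32, 30, 15), (29, 35, 24, 10), (29, 35, 30, 15), (29, 7, 24, 10), (29, 7, 30, 15)}
Projecting to B, C, D: {(10, 24, 32), (10, 24, 35), (10, 24, 7), (15, 26, 20), (15, 30, 32), (15, 30, 35), (15, 30, 7)}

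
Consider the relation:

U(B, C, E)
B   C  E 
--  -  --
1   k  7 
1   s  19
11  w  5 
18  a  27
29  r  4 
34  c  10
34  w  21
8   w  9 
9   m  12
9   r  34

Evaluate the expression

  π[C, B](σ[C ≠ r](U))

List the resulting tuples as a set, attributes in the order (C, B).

{(a, 18), (c, 34), (k, 1), (m, 9), (s, 1), (w, 11), (w, 34), (w, 8)}

Apply σ_{C ≠ r}; surviving tuples: {(1, k, 7), (1, s, 19), (11, w, 5), (18, a, 27), (34, c, 10), (34, w, 21), (8, w, 9), (9, m, 12)}
π_{C, B} gives {(a, 18), (c, 34), (k, 1), (m, 9), (s, 1), (w, 11), (w, 34), (w, 8)}.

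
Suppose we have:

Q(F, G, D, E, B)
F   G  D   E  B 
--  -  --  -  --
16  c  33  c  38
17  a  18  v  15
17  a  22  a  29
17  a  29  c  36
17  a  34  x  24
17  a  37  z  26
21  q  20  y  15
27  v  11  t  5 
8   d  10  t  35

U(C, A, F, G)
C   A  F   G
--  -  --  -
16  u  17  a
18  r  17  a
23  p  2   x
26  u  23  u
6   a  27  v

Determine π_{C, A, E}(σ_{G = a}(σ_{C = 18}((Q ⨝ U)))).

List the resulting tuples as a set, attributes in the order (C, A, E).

{(18, r, a), (18, r, c), (18, r, v), (18, r, x), (18, r, z)}

Joining Q and U on F, G yields {(17, a, 18, v, 15, 16, u), (17, a, 18, v, 15, 18, r), (17, a, 22, a, 29, 16, u), (17, a, 22, a, 29, 18, r), (17, a, 29, c, 36, 16, u), (17, a, 29, c, 36, 18, r), (17, a, 34, x, 24, 16, u), (17, a, 34, x, 24, 18, r), (17, a, 37, z, 26, 16, u), (17, a, 37, z, 26, 18, r), (27, v, 11, t, 5, 6, a)}.
Selection C = 18: {(17, a, 18, v, 15, 18, r), (17, a, 22, a, 29, 18, r), (17, a, 29, c, 36, 18, r), (17, a, 34, x, 24, 18, r), (17, a, 37, z, 26, 18, r)}
Selection G = a: {(17, a, 18, v, 15, 18, r), (17, a, 22, a, 29, 18, r), (17, a, 29, c, 36, 18, r), (17, a, 34, x, 24, 18, r), (17, a, 37, z, 26, 18, r)}
Projecting to C, A, E: {(18, r, a), (18, r, c), (18, r, v), (18, r, x), (18, r, z)}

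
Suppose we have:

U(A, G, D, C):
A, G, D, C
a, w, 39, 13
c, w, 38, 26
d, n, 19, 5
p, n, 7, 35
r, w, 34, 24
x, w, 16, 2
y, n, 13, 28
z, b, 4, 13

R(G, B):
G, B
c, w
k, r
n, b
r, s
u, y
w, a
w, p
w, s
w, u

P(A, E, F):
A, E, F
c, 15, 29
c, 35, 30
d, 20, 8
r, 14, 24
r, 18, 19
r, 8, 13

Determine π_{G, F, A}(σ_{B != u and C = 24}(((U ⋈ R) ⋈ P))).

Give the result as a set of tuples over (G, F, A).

U ⋈ R (natural join on G): {(a, w, 39, 13, a), (a, w, 39, 13, p), (a, w, 39, 13, s), (a, w, 39, 13, u), (c, w, 38, 26, a), (c, w, 38, 26, p), (c, w, 38, 26, s), (c, w, 38, 26, u), (d, n, 19, 5, b), (p, n, 7, 35, b), (r, w, 34, 24, a), (r, w, 34, 24, p), (r, w, 34, 24, s), (r, w, 34, 24, u), (x, w, 16, 2, a), (x, w, 16, 2, p), (x, w, 16, 2, s), (x, w, 16, 2, u), (y, n, 13, 28, b)}
(U ⋈ R) ⋈ P (natural join on A): {(c, w, 38, 26, a, 15, 29), (c, w, 38, 26, a, 35, 30), (c, w, 38, 26, p, 15, 29), (c, w, 38, 26, p, 35, 30), (c, w, 38, 26, s, 15, 29), (c, w, 38, 26, s, 35, 30), (c, w, 38, 26, u, 15, 29), (c, w, 38, 26, u, 35, 30), (d, n, 19, 5, b, 20, 8), (r, w, 34, 24, a, 14, 24), (r, w, 34, 24, a, 18, 19), (r, w, 34, 24, a, 8, 13), (r, w, 34, 24, p, 14, 24), (r, w, 34, 24, p, 18, 19), (r, w, 34, 24, p, 8, 13), (r, w, 34, 24, s, 14, 24), (r, w, 34, 24, s, 18, 19), (r, w, 34, 24, s, 8, 13), (r, w, 34, 24, u, 14, 24), (r, w, 34, 24, u, 18, 19), (r, w, 34, 24, u, 8, 13)}
Apply σ_{B != u and C = 24}; surviving tuples: {(r, w, 34, 24, a, 14, 24), (r, w, 34, 24, a, 18, 19), (r, w, 34, 24, a, 8, 13), (r, w, 34, 24, p, 14, 24), (r, w, 34, 24, p, 18, 19), (r, w, 34, 24, p, 8, 13), (r, w, 34, 24, s, 14, 24), (r, w, 34, 24, s, 18, 19), (r, w, 34, 24, s, 8, 13)}
Projecting to G, F, A (6 duplicate(s) eliminated): {(w, 13, r), (w, 19, r), (w, 24, r)}

{(w, 13, r), (w, 19, r), (w, 24, r)}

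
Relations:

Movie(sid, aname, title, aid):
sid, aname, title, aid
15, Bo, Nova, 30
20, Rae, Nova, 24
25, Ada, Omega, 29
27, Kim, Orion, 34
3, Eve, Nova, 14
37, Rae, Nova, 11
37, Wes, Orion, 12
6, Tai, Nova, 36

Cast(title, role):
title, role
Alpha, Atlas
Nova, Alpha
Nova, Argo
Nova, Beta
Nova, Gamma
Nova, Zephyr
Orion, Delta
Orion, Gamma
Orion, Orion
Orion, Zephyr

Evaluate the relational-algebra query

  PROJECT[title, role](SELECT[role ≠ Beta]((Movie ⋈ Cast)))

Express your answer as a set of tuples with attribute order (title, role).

{(Nova, Alpha), (Nova, Argo), (Nova, Gamma), (Nova, Zephyr), (Orion, Delta), (Orion, Gamma), (Orion, Orion), (Orion, Zephyr)}

Movie ⋈ Cast (natural join on title): {(15, Bo, Nova, 30, Alpha), (15, Bo, Nova, 30, Argo), (15, Bo, Nova, 30, Beta), (15, Bo, Nova, 30, Gamma), (15, Bo, Nova, 30, Zephyr), (20, Rae, Nova, 24, Alpha), (20, Rae, Nova, 24, Argo), (20, Rae, Nova, 24, Beta), (20, Rae, Nova, 24, Gamma), (20, Rae, Nova, 24, Zephyr), (27, Kim, Orion, 34, Delta), (27, Kim, Orion, 34, Gamma), (27, Kim, Orion, 34, Orion), (27, Kim, Orion, 34, Zephyr), (3, Eve, Nova, 14, Alpha), (3, Eve, Nova, 14, Argo), (3, Eve, Nova, 14, Beta), (3, Eve, Nova, 14, Gamma), (3, Eve, Nova, 14, Zephyr), (37, Rae, Nova, 11, Alpha), (37, Rae, Nova, 11, Argo), (37, Rae, Nova, 11, Beta), (37, Rae, Nova, 11, Gamma), (37, Rae, Nova, 11, Zephyr), (37, Wes, Orion, 12, Delta), (37, Wes, Orion, 12, Gamma), (37, Wes, Orion, 12, Orion), (37, Wes, Orion, 12, Zephyr), (6, Tai, Nova, 36, Alpha), (6, Tai, Nova, 36, Argo), (6, Tai, Nova, 36, Beta), (6, Tai, Nova, 36, Gamma), (6, Tai, Nova, 36, Zephyr)}
Filtering on role ≠ Beta leaves {(15, Bo, Nova, 30, Alpha), (15, Bo, Nova, 30, Argo), (15, Bo, Nova, 30, Gamma), (15, Bo, Nova, 30, Zephyr), (20, Rae, Nova, 24, Alpha), (20, Rae, Nova, 24, Argo), (20, Rae, Nova, 24, Gamma), (20, Rae, Nova, 24, Zephyr), (27, Kim, Orion, 34, Delta), (27, Kim, Orion, 34, Gamma), (27, Kim, Orion, 34, Orion), (27, Kim, Orion, 34, Zephyr), (3, Eve, Nova, 14, Alpha), (3, Eve, Nova, 14, Argo), (3, Eve, Nova, 14, Gamma), (3, Eve, Nova, 14, Zephyr), (37, Rae, Nova, 11, Alpha), (37, Rae, Nova, 11, Argo), (37, Rae, Nova, 11, Gamma), (37, Rae, Nova, 11, Zephyr), (37, Wes, Orion, 12, Delta), (37, Wes, Orion, 12, Gamma), (37, Wes, Orion, 12, Orion), (37, Wes, Orion, 12, Zephyr), (6, Tai, Nova, 36, Alpha), (6, Tai, Nova, 36, Argo), (6, Tai, Nova, 36, Gamma), (6, Tai, Nova, 36, Zephyr)}.
π_{title, role} gives {(Nova, Alpha), (Nova, Argo), (Nova, Gamma), (Nova, Zephyr), (Orion, Delta), (Orion, Gamma), (Orion, Orion), (Orion, Zephyr)} (20 duplicate(s) eliminated).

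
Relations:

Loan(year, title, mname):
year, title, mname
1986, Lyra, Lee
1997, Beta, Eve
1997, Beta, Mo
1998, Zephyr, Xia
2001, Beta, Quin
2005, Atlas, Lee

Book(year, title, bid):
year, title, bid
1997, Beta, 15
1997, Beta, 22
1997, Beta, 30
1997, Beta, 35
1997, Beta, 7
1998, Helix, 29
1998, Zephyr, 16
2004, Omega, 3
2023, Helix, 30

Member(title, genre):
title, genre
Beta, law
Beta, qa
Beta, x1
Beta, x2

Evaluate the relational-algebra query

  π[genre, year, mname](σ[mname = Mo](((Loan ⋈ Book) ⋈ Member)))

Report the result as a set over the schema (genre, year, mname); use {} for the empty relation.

{(law, 1997, Mo), (qa, 1997, Mo), (x1, 1997, Mo), (x2, 1997, Mo)}

Joining Loan and Book on year, title yields {(1997, Beta, Eve, 15), (1997, Beta, Eve, 22), (1997, Beta, Eve, 30), (1997, Beta, Eve, 35), (1997, Beta, Eve, 7), (1997, Beta, Mo, 15), (1997, Beta, Mo, 22), (1997, Beta, Mo, 30), (1997, Beta, Mo, 35), (1997, Beta, Mo, 7), (1998, Zephyr, Xia, 16)}.
Joining (Loan ⋈ Book) and Member on title yields {(1997, Beta, Eve, 15, law), (1997, Beta, Eve, 15, qa), (1997, Beta, Eve, 15, x1), (1997, Beta, Eve, 15, x2), (1997, Beta, Eve, 22, law), (1997, Beta, Eve, 22, qa), (1997, Beta, Eve, 22, x1), (1997, Beta, Eve, 22, x2), (1997, Beta, Eve, 30, law), (1997, Beta, Eve, 30, qa), (1997, Beta, Eve, 30, x1), (1997, Beta, Eve, 30, x2), (1997, Beta, Eve, 35, law), (1997, Beta, Eve, 35, qa), (1997, Beta, Eve, 35, x1), (1997, Beta, Eve, 35, x2), (1997, Beta, Eve, 7, law), (1997, Beta, Eve, 7, qa), (1997, Beta, Eve, 7, x1), (1997, Beta, Eve, 7, x2), (1997, Beta, Mo, 15, law), (1997, Beta, Mo, 15, qa), (1997, Beta, Mo, 15, x1), (1997, Beta, Mo, 15, x2), (1997, Beta, Mo, 22, law), (1997, Beta, Mo, 22, qa), (1997, Beta, Mo, 22, x1), (1997, Beta, Mo, 22, x2), (1997, Beta, Mo, 30, law), (1997, Beta, Mo, 30, qa), (1997, Beta, Mo, 30, x1), (1997, Beta, Mo, 30, x2), (1997, Beta, Mo, 35, law), (1997, Beta, Mo, 35, qa), (1997, Beta, Mo, 35, x1), (1997, Beta, Mo, 35, x2), (1997, Beta, Mo, 7, law), (1997, Beta, Mo, 7, qa), (1997, Beta, Mo, 7, x1), (1997, Beta, Mo, 7, x2)}.
Apply σ_{mname = Mo}; surviving tuples: {(1997, Beta, Mo, 15, law), (1997, Beta, Mo, 15, qa), (1997, Beta, Mo, 15, x1), (1997, Beta, Mo, 15, x2), (1997, Beta, Mo, 22, law), (1997, Beta, Mo, 22, qa), (1997, Beta, Mo, 22, x1), (1997, Beta, Mo, 22, x2), (1997, Beta, Mo, 30, law), (1997, Beta, Mo, 30, qa), (1997, Beta, Mo, 30, x1), (1997, Beta, Mo, 30, x2), (1997, Beta, Mo, 35, law), (1997, Beta, Mo, 35, qa), (1997, Beta, Mo, 35, x1), (1997, Beta, Mo, 35, x2), (1997, Beta, Mo, 7, law), (1997, Beta, Mo, 7, qa), (1997, Beta, Mo, 7, x1), (1997, Beta, Mo, 7, x2)}
π_{genre, year, mname} gives {(law, 1997, Mo), (qa, 1997, Mo), (x1, 1997, Mo), (x2, 1997, Mo)} (16 duplicate(s) eliminated).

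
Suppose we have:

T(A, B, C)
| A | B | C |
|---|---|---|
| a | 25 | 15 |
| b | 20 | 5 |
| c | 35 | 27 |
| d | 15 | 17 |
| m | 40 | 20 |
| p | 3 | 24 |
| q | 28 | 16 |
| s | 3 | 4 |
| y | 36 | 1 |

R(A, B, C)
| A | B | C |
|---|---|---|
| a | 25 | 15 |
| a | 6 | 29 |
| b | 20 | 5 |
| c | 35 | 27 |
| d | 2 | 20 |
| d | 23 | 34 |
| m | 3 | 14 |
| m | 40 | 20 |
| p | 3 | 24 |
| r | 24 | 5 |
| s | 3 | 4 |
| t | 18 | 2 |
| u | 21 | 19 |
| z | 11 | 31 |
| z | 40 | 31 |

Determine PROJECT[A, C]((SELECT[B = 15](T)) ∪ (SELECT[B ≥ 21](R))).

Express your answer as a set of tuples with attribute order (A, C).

Selection B = 15: {(d, 15, 17)}
Selection B ≥ 21: {(a, 25, 15), (c, 35, 27), (d, 23, 34), (m, 40, 20), (r, 24, 5), (u, 21, 19), (z, 40, 31)}
Union: {(d, 15, 17)} with {(a, 25, 15), (c, 35, 27), (d, 23, 34), (m, 40, 20), (r, 24, 5), (u, 21, 19), (z, 40, 31)} → {(a, 25, 15), (c, 35, 27), (d, 15, 17), (d, 23, 34), (m, 40, 20), (r, 24, 5), (u, 21, 19), (z, 40, 31)}
π[A, C]: project onto (A, C) → {(a, 15), (c, 27), (d, 17), (d, 34), (m, 20), (r, 5), (u, 19), (z, 31)}

{(a, 15), (c, 27), (d, 17), (d, 34), (m, 20), (r, 5), (u, 19), (z, 31)}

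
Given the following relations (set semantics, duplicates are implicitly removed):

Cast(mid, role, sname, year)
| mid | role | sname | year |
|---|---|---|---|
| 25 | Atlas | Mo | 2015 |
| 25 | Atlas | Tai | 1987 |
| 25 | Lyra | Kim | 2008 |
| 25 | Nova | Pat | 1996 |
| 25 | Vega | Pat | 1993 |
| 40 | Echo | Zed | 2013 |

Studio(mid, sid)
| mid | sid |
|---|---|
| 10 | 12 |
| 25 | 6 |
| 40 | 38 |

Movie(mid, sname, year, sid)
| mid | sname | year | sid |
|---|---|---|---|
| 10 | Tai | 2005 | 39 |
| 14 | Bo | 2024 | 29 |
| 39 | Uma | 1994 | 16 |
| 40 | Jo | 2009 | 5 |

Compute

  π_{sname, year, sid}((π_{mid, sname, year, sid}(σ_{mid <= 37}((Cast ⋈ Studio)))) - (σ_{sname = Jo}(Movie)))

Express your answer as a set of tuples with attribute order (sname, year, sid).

Cast ⋈ Studio (natural join on mid): {(25, Atlas, Mo, 2015, 6), (25, Atlas, Tai, 1987, 6), (25, Lyra, Kim, 2008, 6), (25, Nova, Pat, 1996, 6), (25, Vega, Pat, 1993, 6), (40, Echo, Zed, 2013, 38)}
σ[mid <= 37]: keep tuples satisfying mid <= 37 → {(25, Atlas, Mo, 2015, 6), (25, Atlas, Tai, 1987, 6), (25, Lyra, Kim, 2008, 6), (25, Nova, Pat, 1996, 6), (25, Vega, Pat, 1993, 6)}
Keep only column(s) mid, sname, year, sid: {(25, Kim, 2008, 6), (25, Mo, 2015, 6), (25, Pat, 1993, 6), (25, Pat, 1996, 6), (25, Tai, 1987, 6)}
σ[sname = Jo]: keep tuples satisfying sname = Jo → {(40, Jo, 2009, 5)}
Difference: {(25, Kim, 2008, 6), (25, Mo, 2015, 6), (25, Pat, 1993, 6), (25, Pat, 1996, 6), (25, Tai, 1987, 6)} with {(40, Jo, 2009, 5)} → {(25, Kim, 2008, 6), (25, Mo, 2015, 6), (25, Pat, 1993, 6), (25, Pat, 1996, 6), (25, Tai, 1987, 6)}
Keep only column(s) sname, year, sid: {(Kim, 2008, 6), (Mo, 2015, 6), (Pat, 1993, 6), (Pat, 1996, 6), (Tai, 1987, 6)}

{(Kim, 2008, 6), (Mo, 2015, 6), (Pat, 1993, 6), (Pat, 1996, 6), (Tai, 1987, 6)}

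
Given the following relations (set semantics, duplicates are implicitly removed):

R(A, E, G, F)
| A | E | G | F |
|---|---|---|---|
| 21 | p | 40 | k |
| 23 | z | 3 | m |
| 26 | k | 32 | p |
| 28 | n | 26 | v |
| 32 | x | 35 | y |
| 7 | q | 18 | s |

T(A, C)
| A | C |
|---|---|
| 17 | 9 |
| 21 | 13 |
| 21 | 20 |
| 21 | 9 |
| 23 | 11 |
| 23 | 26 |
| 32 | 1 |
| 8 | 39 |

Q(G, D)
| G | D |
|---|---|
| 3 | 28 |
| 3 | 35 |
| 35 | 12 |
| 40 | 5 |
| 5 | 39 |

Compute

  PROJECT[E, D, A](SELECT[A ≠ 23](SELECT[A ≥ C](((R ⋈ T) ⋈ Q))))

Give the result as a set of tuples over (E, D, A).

{(p, 5, 21), (x, 12, 32)}

R ⋈ T (natural join on A): {(21, p, 40, k, 13), (21, p, 40, k, 20), (21, p, 40, k, 9), (23, z, 3, m, 11), (23, z, 3, m, 26), (32, x, 35, y, 1)}
(R ⋈ T) ⋈ Q (natural join on G): {(21, p, 40, k, 13, 5), (21, p, 40, k, 20, 5), (21, p, 40, k, 9, 5), (23, z, 3, m, 11, 28), (23, z, 3, m, 11, 35), (23, z, 3, m, 26, 28), (23, z, 3, m, 26, 35), (32, x, 35, y, 1, 12)}
Apply σ_{A ≥ C}; surviving tuples: {(21, p, 40, k, 13, 5), (21, p, 40, k, 20, 5), (21, p, 40, k, 9, 5), (23, z, 3, m, 11, 28), (23, z, 3, m, 11, 35), (32, x, 35, y, 1, 12)}
Apply σ_{A ≠ 23}; surviving tuples: {(21, p, 40, k, 13, 5), (21, p, 40, k, 20, 5), (21, p, 40, k, 9, 5), (32, x, 35, y, 1, 12)}
π[E, D, A]: project onto (E, D, A) (2 duplicate(s) eliminated) → {(p, 5, 21), (x, 12, 32)}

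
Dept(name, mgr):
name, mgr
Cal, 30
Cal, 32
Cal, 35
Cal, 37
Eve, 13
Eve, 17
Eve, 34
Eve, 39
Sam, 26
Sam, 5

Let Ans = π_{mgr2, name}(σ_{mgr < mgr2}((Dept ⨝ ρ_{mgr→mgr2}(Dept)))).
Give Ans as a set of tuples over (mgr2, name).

ρ[mgr→mgr2]: schema becomes (name, mgr2); tuples unchanged.
Natural join on name: {(Cal, 30, 30), (Cal, 30, 32), (Cal, 30, 35), (Cal, 30, 37), (Cal, 32, 30), (Cal, 32, 32), (Cal, 32, 35), (Cal, 32, 37), (Cal, 35, 30), (Cal, 35, 32), (Cal, 35, 35), (Cal, 35, 37), (Cal, 37, 30), (Cal, 37, 32), (Cal, 37, 35), (Cal, 37, 37), (Eve, 13, 13), (Eve, 13, 17), (Eve, 13, 34), (Eve, 13, 39), (Eve, 17, 13), (Eve, 17, 17), (Eve, 17, 34), (Eve, 17, 39), (Eve, 34, 13), (Eve, 34, 17), (Eve, 34, 34), (Eve, 34, 39), (Eve, 39, 13), (Eve, 39, 17), (Eve, 39, 34), (Eve, 39, 39), (Sam, 26, 26), (Sam, 26, 5), (Sam, 5, 26), (Sam, 5, 5)}
Apply σ_{mgr < mgr2}; surviving tuples: {(Cal, 30, 32), (Cal, 30, 35), (Cal, 30, 37), (Cal, 32, 35), (Cal, 32, 37), (Cal, 35, 37), (Eve, 13, 17), (Eve, 13, 34), (Eve, 13, 39), (Eve, 17, 34), (Eve, 17, 39), (Eve, 34, 39), (Sam, 5, 26)}
π_{mgr2, name} gives {(17, Eve), (26, Sam), (32, Cal), (34, Eve), (35, Cal), (37, Cal), (39, Eve)} (6 duplicate(s) eliminated).

{(17, Eve), (26, Sam), (32, Cal), (34, Eve), (35, Cal), (37, Cal), (39, Eve)}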